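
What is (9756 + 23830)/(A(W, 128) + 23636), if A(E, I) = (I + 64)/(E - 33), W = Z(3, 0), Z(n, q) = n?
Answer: 83965/59074 ≈ 1.4214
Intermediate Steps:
W = 3
A(E, I) = (64 + I)/(-33 + E)
(9756 + 23830)/(A(W, 128) + 23636) = (9756 + 23830)/((64 + 128)/(-33 + 3) + 23636) = 33586/(192/(-30) + 23636) = 33586/(-1/30*192 + 23636) = 33586/(-32/5 + 23636) = 33586/(118148/5) = 33586*(5/118148) = 83965/59074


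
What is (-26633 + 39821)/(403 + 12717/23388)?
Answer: 102813648/3146027 ≈ 32.680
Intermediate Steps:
(-26633 + 39821)/(403 + 12717/23388) = 13188/(403 + 12717*(1/23388)) = 13188/(403 + 4239/7796) = 13188/(3146027/7796) = 13188*(7796/3146027) = 102813648/3146027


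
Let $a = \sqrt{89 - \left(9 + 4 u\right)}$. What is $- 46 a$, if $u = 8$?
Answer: $- 184 \sqrt{3} \approx -318.7$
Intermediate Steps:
$a = 4 \sqrt{3}$ ($a = \sqrt{89 - 41} = \sqrt{48} = 4 \sqrt{3} \approx 6.9282$)
$- 46 a = - 46 \cdot 4 \sqrt{3} = - 184 \sqrt{3}$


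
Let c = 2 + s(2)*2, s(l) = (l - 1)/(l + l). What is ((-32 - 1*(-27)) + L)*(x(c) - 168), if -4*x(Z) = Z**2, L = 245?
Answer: -40695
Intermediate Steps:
s(l) = (-1 + l)/(2*l) (s(l) = (-1 + l)/((2*l)) = (-1 + l)*(1/(2*l)) = (-1 + l)/(2*l))
c = 5/2 (c = 2 + ((1/2)*(-1 + 2)/2)*2 = 2 + ((1/2)*(1/2)*1)*2 = 2 + (1/4)*2 = 2 + 1/2 = 5/2 ≈ 2.5000)
x(Z) = -Z**2/4
((-32 - 1*(-27)) + L)*(x(c) - 168) = ((-32 - 1*(-27)) + 245)*(-(5/2)**2/4 - 168) = ((-32 + 27) + 245)*(-1/4*25/4 - 168) = (-5 + 245)*(-25/16 - 168) = 240*(-2713/16) = -40695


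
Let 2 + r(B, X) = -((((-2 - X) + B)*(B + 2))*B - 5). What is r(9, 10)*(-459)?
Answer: -137700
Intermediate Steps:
r(B, X) = 3 - B*(2 + B)*(-2 + B - X) (r(B, X) = -2 - ((((-2 - X) + B)*(B + 2))*B - 5) = -2 - (((-2 + B - X)*(2 + B))*B - 5) = -2 - (((2 + B)*(-2 + B - X))*B - 5) = -2 - (B*(2 + B)*(-2 + B - X) - 5) = -2 - (-5 + B*(2 + B)*(-2 + B - X)) = -2 + (5 - B*(2 + B)*(-2 + B - X)) = 3 - B*(2 + B)*(-2 + B - X))
r(9, 10)*(-459) = (3 - 1*9**3 + 4*9 + 10*9**2 + 2*9*10)*(-459) = (3 - 1*729 + 36 + 10*81 + 180)*(-459) = (3 - 729 + 36 + 810 + 180)*(-459) = 300*(-459) = -137700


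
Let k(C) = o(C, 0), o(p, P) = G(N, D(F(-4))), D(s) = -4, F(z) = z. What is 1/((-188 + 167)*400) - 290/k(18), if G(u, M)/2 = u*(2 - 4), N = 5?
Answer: 121799/8400 ≈ 14.500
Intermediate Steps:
G(u, M) = -4*u (G(u, M) = 2*(u*(2 - 4)) = 2*(u*(-2)) = 2*(-2*u) = -4*u)
o(p, P) = -20 (o(p, P) = -4*5 = -20)
k(C) = -20
1/((-188 + 167)*400) - 290/k(18) = 1/((-188 + 167)*400) - 290/(-20) = (1/400)/(-21) - 290*(-1/20) = -1/21*1/400 + 29/2 = -1/8400 + 29/2 = 121799/8400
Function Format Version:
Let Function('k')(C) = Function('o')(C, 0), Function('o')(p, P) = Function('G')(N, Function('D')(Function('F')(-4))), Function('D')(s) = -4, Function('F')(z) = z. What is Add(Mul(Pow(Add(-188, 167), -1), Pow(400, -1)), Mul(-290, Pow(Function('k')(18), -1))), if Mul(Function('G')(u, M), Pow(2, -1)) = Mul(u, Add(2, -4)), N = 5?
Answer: Rational(121799, 8400) ≈ 14.500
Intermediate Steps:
Function('G')(u, M) = Mul(-4, u) (Function('G')(u, M) = Mul(2, Mul(u, Add(2, -4))) = Mul(2, Mul(u, -2)) = Mul(2, Mul(-2, u)) = Mul(-4, u))
Function('o')(p, P) = -20 (Function('o')(p, P) = Mul(-4, 5) = -20)
Function('k')(C) = -20
Add(Mul(Pow(Add(-188, 167), -1), Pow(400, -1)), Mul(-290, Pow(Function('k')(18), -1))) = Add(Mul(Pow(Add(-188, 167), -1), Pow(400, -1)), Mul(-290, Pow(-20, -1))) = Add(Mul(Pow(-21, -1), Rational(1, 400)), Mul(-290, Rational(-1, 20))) = Add(Mul(Rational(-1, 21), Rational(1, 400)), Rational(29, 2)) = Add(Rational(-1, 8400), Rational(29, 2)) = Rational(121799, 8400)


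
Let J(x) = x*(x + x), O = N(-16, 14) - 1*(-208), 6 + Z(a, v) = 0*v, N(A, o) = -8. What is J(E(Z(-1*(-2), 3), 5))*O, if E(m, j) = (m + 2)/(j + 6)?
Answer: 6400/121 ≈ 52.893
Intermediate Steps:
Z(a, v) = -6 (Z(a, v) = -6 + 0*v = -6 + 0 = -6)
E(m, j) = (2 + m)/(6 + j)
O = 200 (O = -8 - 1*(-208) = -8 + 208 = 200)
J(x) = 2*x² (J(x) = x*(2*x) = 2*x²)
J(E(Z(-1*(-2), 3), 5))*O = (2*((2 - 6)/(6 + 5))²)*200 = (2*(-4/11)²)*200 = (2*(16/121))*200 = (32/121)*200 = 6400/121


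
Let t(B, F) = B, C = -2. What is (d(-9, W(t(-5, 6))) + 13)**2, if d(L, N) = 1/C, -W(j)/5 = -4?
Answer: 625/4 ≈ 156.25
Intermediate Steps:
W(j) = 20 (W(j) = -5*(-4) = 20)
d(L, N) = -1/2 (d(L, N) = 1/(-2) = -1/2)
(d(-9, W(t(-5, 6))) + 13)**2 = (-1/2 + 13)**2 = (25/2)**2 = 625/4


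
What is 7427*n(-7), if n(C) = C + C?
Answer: -103978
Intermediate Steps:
n(C) = 2*C
7427*n(-7) = 7427*(2*(-7)) = 7427*(-14) = -103978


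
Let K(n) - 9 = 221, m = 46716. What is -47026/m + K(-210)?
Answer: 5348827/23358 ≈ 228.99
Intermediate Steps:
K(n) = 230 (K(n) = 9 + 221 = 230)
-47026/m + K(-210) = -47026/46716 + 230 = -47026*1/46716 + 230 = -23513/23358 + 230 = 5348827/23358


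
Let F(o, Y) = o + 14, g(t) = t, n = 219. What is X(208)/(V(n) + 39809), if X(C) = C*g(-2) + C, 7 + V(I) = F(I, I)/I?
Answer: -45552/8716871 ≈ -0.0052257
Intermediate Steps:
F(o, Y) = 14 + o
V(I) = -7 + (14 + I)/I
X(C) = -C (X(C) = C*(-2) + C = -2*C + C = -C)
X(208)/(V(n) + 39809) = (-1*208)/((-6 + 14/219) + 39809) = -208/((-6 + 14*(1/219)) + 39809) = -208/((-6 + 14/219) + 39809) = -208/(-1300/219 + 39809) = -208/8716871/219 = -208*219/8716871 = -45552/8716871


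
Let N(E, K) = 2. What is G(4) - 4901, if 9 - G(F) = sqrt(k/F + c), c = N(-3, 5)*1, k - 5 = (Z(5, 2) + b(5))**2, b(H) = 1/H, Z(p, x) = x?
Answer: -4892 - sqrt(446)/10 ≈ -4894.1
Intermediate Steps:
k = 246/25 (k = 5 + (2 + 1/5)**2 = 5 + (11/5)**2 = 5 + 121/25 = 246/25 ≈ 9.8400)
c = 2 (c = 2*1 = 2)
G(F) = 9 - sqrt(2 + 246/(25*F)) (G(F) = 9 - sqrt(246/(25*F) + 2) = 9 - sqrt(2 + 246/(25*F)))
G(4) - 4901 = (9 - sqrt(50 + 246/4)/5) - 4901 = (9 - sqrt(50 + 246*(1/4))/5) - 4901 = (9 - sqrt(50 + 123/2)/5) - 4901 = (9 - sqrt(446)/10) - 4901 = -4892 - sqrt(446)/10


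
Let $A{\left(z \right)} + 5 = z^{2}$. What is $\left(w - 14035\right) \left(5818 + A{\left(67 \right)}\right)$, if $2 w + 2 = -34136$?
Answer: $-320433408$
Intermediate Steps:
$w = -17069$ ($w = -1 + \frac{1}{2} \left(-34136\right) = -1 - 17068 = -17069$)
$A{\left(z \right)} = -5 + z^{2}$
$\left(w - 14035\right) \left(5818 + A{\left(67 \right)}\right) = \left(-17069 - 14035\right) \left(5818 - \left(5 - 67^{2}\right)\right) = \left(-17069 - 14035\right) \left(5818 + \left(-5 + 4489\right)\right) = \left(-17069 - 14035\right) \left(5818 + 4484\right) = \left(-31104\right) 10302 = -320433408$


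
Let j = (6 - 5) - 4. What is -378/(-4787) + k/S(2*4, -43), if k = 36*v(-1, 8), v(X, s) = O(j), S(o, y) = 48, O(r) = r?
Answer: -41571/19148 ≈ -2.1710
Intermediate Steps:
j = -3 (j = 1 - 4 = -3)
v(X, s) = -3
k = -108 (k = 36*(-3) = -108)
-378/(-4787) + k/S(2*4, -43) = -378/(-4787) - 108/48 = -378*(-1/4787) - 108*1/48 = 378/4787 - 9/4 = -41571/19148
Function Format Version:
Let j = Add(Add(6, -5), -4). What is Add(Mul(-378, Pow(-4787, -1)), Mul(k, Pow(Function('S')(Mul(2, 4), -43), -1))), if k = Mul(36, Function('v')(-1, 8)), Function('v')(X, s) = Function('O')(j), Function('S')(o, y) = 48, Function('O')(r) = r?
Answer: Rational(-41571, 19148) ≈ -2.1710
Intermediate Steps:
j = -3 (j = Add(1, -4) = -3)
Function('v')(X, s) = -3
k = -108 (k = Mul(36, -3) = -108)
Add(Mul(-378, Pow(-4787, -1)), Mul(k, Pow(Function('S')(Mul(2, 4), -43), -1))) = Add(Mul(-378, Pow(-4787, -1)), Mul(-108, Pow(48, -1))) = Add(Mul(-378, Rational(-1, 4787)), Mul(-108, Rational(1, 48))) = Add(Rational(378, 4787), Rational(-9, 4)) = Rational(-41571, 19148)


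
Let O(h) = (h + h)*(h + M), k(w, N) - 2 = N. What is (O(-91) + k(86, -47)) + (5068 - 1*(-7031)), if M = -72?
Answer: 41720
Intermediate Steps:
k(w, N) = 2 + N
O(h) = 2*h*(-72 + h) (O(h) = (h + h)*(h - 72) = (2*h)*(-72 + h) = 2*h*(-72 + h))
(O(-91) + k(86, -47)) + (5068 - 1*(-7031)) = (2*(-91)*(-72 - 91) + (2 - 47)) + (5068 - 1*(-7031)) = (2*(-91)*(-163) - 45) + (5068 + 7031) = (29666 - 45) + 12099 = 29621 + 12099 = 41720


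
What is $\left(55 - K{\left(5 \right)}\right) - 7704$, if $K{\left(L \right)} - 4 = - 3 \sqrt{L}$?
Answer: $-7653 + 3 \sqrt{5} \approx -7646.3$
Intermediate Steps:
$K{\left(L \right)} = 4 - 3 \sqrt{L}$
$\left(55 - K{\left(5 \right)}\right) - 7704 = \left(55 - \left(4 - 3 \sqrt{5}\right)\right) - 7704 = \left(51 + 3 \sqrt{5}\right) - 7704 = -7653 + 3 \sqrt{5}$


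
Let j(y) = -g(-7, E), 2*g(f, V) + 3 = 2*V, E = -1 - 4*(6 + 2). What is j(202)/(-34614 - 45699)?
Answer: -23/53542 ≈ -0.00042957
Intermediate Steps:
E = -33 (E = -1 - 4*8 = -1 - 32 = -33)
g(f, V) = -3/2 + V (g(f, V) = -3/2 + (2*V)/2 = -3/2 + V)
j(y) = 69/2 (j(y) = -(-3/2 - 33) = -1*(-69/2) = 69/2)
j(202)/(-34614 - 45699) = 69/(2*(-34614 - 45699)) = (69/2)/(-80313) = (69/2)*(-1/80313) = -23/53542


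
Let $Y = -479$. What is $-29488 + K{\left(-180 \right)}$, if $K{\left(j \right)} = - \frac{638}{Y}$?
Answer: $- \frac{14124114}{479} \approx -29487.0$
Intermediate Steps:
$K{\left(j \right)} = \frac{638}{479}$ ($K{\left(j \right)} = - \frac{638}{-479} = \left(-638\right) \left(- \frac{1}{479}\right) = \frac{638}{479}$)
$-29488 + K{\left(-180 \right)} = -29488 + \frac{638}{479} = - \frac{14124114}{479}$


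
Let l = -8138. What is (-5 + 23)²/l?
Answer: -162/4069 ≈ -0.039813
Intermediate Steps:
(-5 + 23)²/l = (-5 + 23)²/(-8138) = 18²*(-1/8138) = 324*(-1/8138) = -162/4069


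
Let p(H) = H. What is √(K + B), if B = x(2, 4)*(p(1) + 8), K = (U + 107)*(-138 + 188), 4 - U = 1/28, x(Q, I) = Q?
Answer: √1090978/14 ≈ 74.607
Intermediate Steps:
U = 111/28 (U = 4 - 1/28 = 111/28 ≈ 3.9643)
K = 77675/14 (K = (111/28 + 107)*(-138 + 188) = (3107/28)*50 = 77675/14 ≈ 5548.2)
B = 18 (B = 2*(1 + 8) = 2*9 = 18)
√(K + B) = √(77675/14 + 18) = √(77927/14) = √1090978/14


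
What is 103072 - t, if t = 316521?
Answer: -213449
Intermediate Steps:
103072 - t = 103072 - 1*316521 = 103072 - 316521 = -213449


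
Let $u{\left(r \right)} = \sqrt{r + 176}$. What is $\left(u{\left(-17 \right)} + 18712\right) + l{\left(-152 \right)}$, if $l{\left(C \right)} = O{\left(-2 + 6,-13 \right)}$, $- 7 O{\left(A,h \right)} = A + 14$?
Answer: $\frac{130966}{7} + \sqrt{159} \approx 18722.0$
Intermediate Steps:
$O{\left(A,h \right)} = -2 - \frac{A}{7}$ ($O{\left(A,h \right)} = - \frac{A + 14}{7} = - \frac{14 + A}{7} = -2 - \frac{A}{7}$)
$u{\left(r \right)} = \sqrt{176 + r}$
$l{\left(C \right)} = - \frac{18}{7}$ ($l{\left(C \right)} = -2 - \frac{-2 + 6}{7} = -2 - \frac{4}{7} = - \frac{18}{7}$)
$\left(u{\left(-17 \right)} + 18712\right) + l{\left(-152 \right)} = \left(\sqrt{176 - 17} + 18712\right) - \frac{18}{7} = \left(\sqrt{159} + 18712\right) - \frac{18}{7} = \left(18712 + \sqrt{159}\right) - \frac{18}{7} = \frac{130966}{7} + \sqrt{159}$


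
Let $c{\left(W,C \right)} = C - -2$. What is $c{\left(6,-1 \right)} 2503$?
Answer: $2503$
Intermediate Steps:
$c{\left(W,C \right)} = 2 + C$ ($c{\left(W,C \right)} = C + 2 = 2 + C$)
$c{\left(6,-1 \right)} 2503 = \left(2 - 1\right) 2503 = 1 \cdot 2503 = 2503$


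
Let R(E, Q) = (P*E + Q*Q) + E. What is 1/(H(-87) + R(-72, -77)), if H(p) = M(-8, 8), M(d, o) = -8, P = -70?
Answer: 1/10889 ≈ 9.1836e-5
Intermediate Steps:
R(E, Q) = Q² - 69*E (R(E, Q) = (-70*E + Q*Q) + E = (-70*E + Q²) + E = (Q² - 70*E) + E = Q² - 69*E)
H(p) = -8
1/(H(-87) + R(-72, -77)) = 1/(-8 + ((-77)² - 69*(-72))) = 1/(-8 + (5929 + 4968)) = 1/(-8 + 10897) = 1/10889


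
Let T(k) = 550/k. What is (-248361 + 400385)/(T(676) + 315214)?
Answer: 51384112/106542607 ≈ 0.48229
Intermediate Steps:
(-248361 + 400385)/(T(676) + 315214) = (-248361 + 400385)/(550/676 + 315214) = 152024/(550*(1/676) + 315214) = 152024/(275/338 + 315214) = 152024/(106542607/338) = 152024*(338/106542607) = 51384112/106542607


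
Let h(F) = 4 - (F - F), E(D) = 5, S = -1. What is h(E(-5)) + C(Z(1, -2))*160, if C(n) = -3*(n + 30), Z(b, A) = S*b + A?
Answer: -12956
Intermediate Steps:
h(F) = 4 (h(F) = 4 - 1*0 = 4 + 0 = 4)
Z(b, A) = A - b (Z(b, A) = -b + A = A - b)
C(n) = -90 - 3*n (C(n) = -3*(30 + n) = -90 - 3*n)
h(E(-5)) + C(Z(1, -2))*160 = 4 + (-90 - 3*(-2 - 1*1))*160 = 4 + (-90 - 3*(-2 - 1))*160 = 4 + (-90 - 3*(-3))*160 = 4 + (-90 + 9)*160 = 4 - 81*160 = 4 - 12960 = -12956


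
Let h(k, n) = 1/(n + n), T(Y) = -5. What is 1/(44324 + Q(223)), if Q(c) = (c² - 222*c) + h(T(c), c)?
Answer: 446/19867963 ≈ 2.2448e-5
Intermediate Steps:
h(k, n) = 1/(2*n)
Q(c) = c² + 1/(2*c) - 222*c (Q(c) = (c² - 222*c) + 1/(2*c) = c² + 1/(2*c) - 222*c)
1/(44324 + Q(223)) = 1/(44324 + (223² + (½)/223 - 222*223)) = 1/(44324 + (49729 + (½)*(1/223) - 49506)) = 1/(44324 + (49729 + 1/446 - 49506)) = 1/(44324 + 99459/446) = 1/(19867963/446) = 446/19867963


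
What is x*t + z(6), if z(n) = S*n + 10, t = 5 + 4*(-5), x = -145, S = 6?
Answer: 2221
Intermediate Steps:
t = -15 (t = 5 - 20 = -15)
z(n) = 10 + 6*n (z(n) = 6*n + 10 = 10 + 6*n)
x*t + z(6) = -145*(-15) + (10 + 6*6) = 2175 + (10 + 36) = 2175 + 46 = 2221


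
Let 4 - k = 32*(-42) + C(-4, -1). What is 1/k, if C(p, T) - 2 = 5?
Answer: 1/1341 ≈ 0.00074571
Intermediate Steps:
C(p, T) = 7 (C(p, T) = 2 + 5 = 7)
k = 1341 (k = 4 - (32*(-42) + 7) = 4 - (-1344 + 7) = 4 - 1*(-1337) = 4 + 1337 = 1341)
1/k = 1/1341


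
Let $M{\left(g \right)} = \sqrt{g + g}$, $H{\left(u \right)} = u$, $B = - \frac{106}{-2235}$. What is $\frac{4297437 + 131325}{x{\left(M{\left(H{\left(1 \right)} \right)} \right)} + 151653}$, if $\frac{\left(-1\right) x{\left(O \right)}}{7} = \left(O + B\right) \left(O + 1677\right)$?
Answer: $\frac{3342341673153991170}{112643436376739263} + \frac{259705281508799490 \sqrt{2}}{112643436376739263} \approx 32.932$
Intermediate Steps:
$B = \frac{106}{2235}$ ($B = \left(-106\right) \left(- \frac{1}{2235}\right) = \frac{106}{2235} \approx 0.047427$)
$M{\left(g \right)} = \sqrt{2} \sqrt{g}$ ($M{\left(g \right)} = \sqrt{2 g} = \sqrt{2} \sqrt{g}$)
$x{\left(O \right)} = - 7 \left(1677 + O\right) \left(\frac{106}{2235} + O\right)$ ($x{\left(O \right)} = - 7 \left(O + \frac{106}{2235}\right) \left(O + 1677\right) = - 7 \left(\frac{106}{2235} + O\right) \left(1677 + O\right) = - 7 \left(1677 + O\right) \left(\frac{106}{2235} + O\right)$)
$\frac{4297437 + 131325}{x{\left(M{\left(H{\left(1 \right)} \right)} \right)} + 151653} = \frac{4297437 + 131325}{\left(- \frac{414778}{745} - 7 \left(\sqrt{2} \sqrt{1}\right)^{2} - \frac{26237407 \sqrt{2} \sqrt{1}}{2235}\right) + 151653} = \frac{4428762}{\left(- \frac{414778}{745} - 7 \left(\sqrt{2} \cdot 1\right)^{2} - \frac{26237407 \sqrt{2} \cdot 1}{2235}\right) + 151653} = \frac{4428762}{\left(- \frac{414778}{745} - 7 \left(\sqrt{2}\right)^{2} - \frac{26237407 \sqrt{2}}{2235}\right) + 151653} = \frac{4428762}{\left(- \frac{414778}{745} - 14 - \frac{26237407 \sqrt{2}}{2235}\right) + 151653} = \frac{4428762}{\left(- \frac{425208}{745} - \frac{26237407 \sqrt{2}}{2235}\right) + 151653} = \frac{4428762}{\frac{112556277}{745} - \frac{26237407 \sqrt{2}}{2235}}$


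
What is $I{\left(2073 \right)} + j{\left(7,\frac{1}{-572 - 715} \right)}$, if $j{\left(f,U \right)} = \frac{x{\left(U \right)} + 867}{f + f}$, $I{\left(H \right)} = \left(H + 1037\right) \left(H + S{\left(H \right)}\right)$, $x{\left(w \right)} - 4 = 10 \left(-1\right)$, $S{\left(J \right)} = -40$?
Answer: $\frac{12645383}{2} \approx 6.3227 \cdot 10^{6}$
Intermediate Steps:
$x{\left(w \right)} = -6$ ($x{\left(w \right)} = 4 + 10 \left(-1\right) = 4 - 10 = -6$)
$I{\left(H \right)} = \left(-40 + H\right) \left(1037 + H\right)$ ($I{\left(H \right)} = \left(H + 1037\right) \left(H - 40\right) = \left(1037 + H\right) \left(-40 + H\right) = \left(-40 + H\right) \left(1037 + H\right)$)
$j{\left(f,U \right)} = \frac{861}{2 f}$ ($j{\left(f,U \right)} = \frac{-6 + 867}{f + f} = \frac{861}{2 f}$)
$I{\left(2073 \right)} + j{\left(7,\frac{1}{-572 - 715} \right)} = \left(-41480 + 2073^{2} + 997 \cdot 2073\right) + \frac{861}{2 \cdot 7} = \left(-41480 + 4297329 + 2066781\right) + \frac{861}{2} \cdot \frac{1}{7} = 6322630 + \frac{123}{2} = \frac{12645383}{2}$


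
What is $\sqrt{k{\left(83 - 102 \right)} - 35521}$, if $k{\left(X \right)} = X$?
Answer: $2 i \sqrt{8885} \approx 188.52 i$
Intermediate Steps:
$\sqrt{k{\left(83 - 102 \right)} - 35521} = \sqrt{\left(83 - 102\right) - 35521} = \sqrt{-19 - 35521} = \sqrt{-35540} = 2 i \sqrt{8885}$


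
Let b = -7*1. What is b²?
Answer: 49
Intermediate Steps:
b = -7
b² = (-7)² = 49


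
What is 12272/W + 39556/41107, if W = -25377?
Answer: 45395228/94833849 ≈ 0.47868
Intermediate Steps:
12272/W + 39556/41107 = 12272/(-25377) + 39556/41107 = 12272*(-1/25377) + 39556*(1/41107) = -12272/25377 + 3596/3737 = 45395228/94833849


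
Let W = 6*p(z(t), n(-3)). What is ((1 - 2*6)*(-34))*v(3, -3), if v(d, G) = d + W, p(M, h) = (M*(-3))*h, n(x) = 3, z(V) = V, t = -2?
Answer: 41514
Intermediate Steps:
p(M, h) = -3*M*h (p(M, h) = (-3*M)*h = -3*M*h)
W = 108 (W = 6*(-3*(-2)*3) = 6*18 = 108)
v(d, G) = 108 + d (v(d, G) = d + 108 = 108 + d)
((1 - 2*6)*(-34))*v(3, -3) = ((1 - 2*6)*(-34))*(108 + 3) = ((1 - 12)*(-34))*111 = -11*(-34)*111 = 374*111 = 41514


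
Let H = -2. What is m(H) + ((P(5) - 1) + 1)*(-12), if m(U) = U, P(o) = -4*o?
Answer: 238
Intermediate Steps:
m(H) + ((P(5) - 1) + 1)*(-12) = -2 + ((-4*5 - 1) + 1)*(-12) = -2 + ((-20 - 1) + 1)*(-12) = -2 + (-21 + 1)*(-12) = -2 - 20*(-12) = -2 + 240 = 238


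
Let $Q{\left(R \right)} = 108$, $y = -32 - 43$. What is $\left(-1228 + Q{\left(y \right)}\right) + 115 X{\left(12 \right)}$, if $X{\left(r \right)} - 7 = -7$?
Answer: $-1120$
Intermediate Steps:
$y = -75$ ($y = -32 - 43 = -75$)
$X{\left(r \right)} = 0$ ($X{\left(r \right)} = 7 - 7 = 0$)
$\left(-1228 + Q{\left(y \right)}\right) + 115 X{\left(12 \right)} = \left(-1228 + 108\right) + 115 \cdot 0 = -1120 + 0 = -1120$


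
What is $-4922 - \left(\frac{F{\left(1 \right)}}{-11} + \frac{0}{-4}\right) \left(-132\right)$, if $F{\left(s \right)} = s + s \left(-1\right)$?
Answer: $-4922$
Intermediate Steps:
$F{\left(s \right)} = 0$ ($F{\left(s \right)} = s - s = 0$)
$-4922 - \left(\frac{F{\left(1 \right)}}{-11} + \frac{0}{-4}\right) \left(-132\right) = -4922 - \left(\frac{0}{-11} + \frac{0}{-4}\right) \left(-132\right) = -4922 - \left(0 \left(- \frac{1}{11}\right) + 0 \left(- \frac{1}{4}\right)\right) \left(-132\right) = -4922 - \left(0 + 0\right) \left(-132\right) = -4922 - 0 \left(-132\right) = -4922 - 0 = -4922 + 0 = -4922$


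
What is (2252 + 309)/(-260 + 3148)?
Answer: 2561/2888 ≈ 0.88677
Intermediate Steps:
(2252 + 309)/(-260 + 3148) = 2561/2888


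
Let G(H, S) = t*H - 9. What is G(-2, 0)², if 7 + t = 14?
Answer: 529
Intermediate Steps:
t = 7 (t = -7 + 14 = 7)
G(H, S) = -9 + 7*H (G(H, S) = 7*H - 9 = -9 + 7*H)
G(-2, 0)² = (-9 + 7*(-2))² = (-9 - 14)² = (-23)² = 529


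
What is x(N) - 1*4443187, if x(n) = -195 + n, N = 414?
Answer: -4442968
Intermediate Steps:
x(N) - 1*4443187 = (-195 + 414) - 1*4443187 = 219 - 4443187 = -4442968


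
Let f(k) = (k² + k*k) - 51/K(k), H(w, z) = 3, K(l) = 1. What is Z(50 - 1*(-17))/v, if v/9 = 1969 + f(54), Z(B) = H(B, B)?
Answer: 1/23250 ≈ 4.3011e-5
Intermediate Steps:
Z(B) = 3
f(k) = -51 + 2*k² (f(k) = (k² + k*k) - 51/1 = (k² + k²) - 51*1 = 2*k² - 51 = -51 + 2*k²)
v = 69750 (v = 9*(1969 + (-51 + 2*54²)) = 9*(1969 + (-51 + 2*2916)) = 9*(1969 + (-51 + 5832)) = 9*(1969 + 5781) = 9*7750 = 69750)
Z(50 - 1*(-17))/v = 3/69750 = 3*(1/69750) = 1/23250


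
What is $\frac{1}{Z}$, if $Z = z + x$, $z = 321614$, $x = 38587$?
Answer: $\frac{1}{360201} \approx 2.7762 \cdot 10^{-6}$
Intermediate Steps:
$Z = 360201$ ($Z = 321614 + 38587 = 360201$)
$\frac{1}{Z} = \frac{1}{360201}$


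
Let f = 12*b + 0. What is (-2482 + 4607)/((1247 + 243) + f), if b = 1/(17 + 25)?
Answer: 14875/10432 ≈ 1.4259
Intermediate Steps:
b = 1/42 ≈ 0.023810
f = 2/7 (f = 12*(1/42) + 0 = 2/7 + 0 = 2/7 ≈ 0.28571)
(-2482 + 4607)/((1247 + 243) + f) = (-2482 + 4607)/((1247 + 243) + 2/7) = 2125/(1490 + 2/7) = 2125/(10432/7) = 2125*(7/10432) = 14875/10432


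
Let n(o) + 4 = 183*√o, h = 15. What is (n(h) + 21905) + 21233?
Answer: 43134 + 183*√15 ≈ 43843.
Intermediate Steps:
n(o) = -4 + 183*√o
(n(h) + 21905) + 21233 = ((-4 + 183*√15) + 21905) + 21233 = (21901 + 183*√15) + 21233 = 43134 + 183*√15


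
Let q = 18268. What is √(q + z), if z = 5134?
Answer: √23402 ≈ 152.98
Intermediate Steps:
√(q + z) = √(18268 + 5134) = √23402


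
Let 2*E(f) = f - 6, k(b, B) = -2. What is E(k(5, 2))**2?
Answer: 16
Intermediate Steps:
E(f) = -3 + f/2 (E(f) = (f - 6)/2 = (-6 + f)/2 = -3 + f/2)
E(k(5, 2))**2 = (-3 + (1/2)*(-2))**2 = (-3 - 1)**2 = (-4)**2 = 16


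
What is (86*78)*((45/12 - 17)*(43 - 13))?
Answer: -2666430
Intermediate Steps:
(86*78)*((45/12 - 17)*(43 - 13)) = 6708*((45*(1/12) - 17)*30) = 6708*((15/4 - 17)*30) = 6708*(-53/4*30) = 6708*(-795/2) = -2666430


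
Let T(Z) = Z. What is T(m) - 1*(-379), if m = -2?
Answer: 377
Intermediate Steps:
T(m) - 1*(-379) = -2 - 1*(-379) = -2 + 379 = 377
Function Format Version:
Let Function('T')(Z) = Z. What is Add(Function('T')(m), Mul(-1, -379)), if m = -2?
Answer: 377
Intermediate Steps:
Add(Function('T')(m), Mul(-1, -379)) = Add(-2, Mul(-1, -379)) = Add(-2, 379) = 377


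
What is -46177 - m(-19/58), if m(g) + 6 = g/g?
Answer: -46172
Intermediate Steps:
m(g) = -5 (m(g) = -6 + g/g = -6 + 1 = -5)
-46177 - m(-19/58) = -46177 - 1*(-5) = -46177 + 5 = -46172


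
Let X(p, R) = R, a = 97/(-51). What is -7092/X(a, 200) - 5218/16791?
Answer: -30031343/839550 ≈ -35.771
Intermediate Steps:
a = -97/51 (a = 97*(-1/51) = -97/51 ≈ -1.9020)
-7092/X(a, 200) - 5218/16791 = -7092/200 - 5218/16791 = -7092*1/200 - 5218*1/16791 = -1773/50 - 5218/16791 = -30031343/839550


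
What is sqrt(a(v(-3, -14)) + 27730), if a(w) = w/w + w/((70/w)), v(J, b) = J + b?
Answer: sqrt(135902130)/70 ≈ 166.54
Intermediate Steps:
a(w) = 1 + w**2/70 (a(w) = 1 + w*(w/70) = 1 + w**2/70)
sqrt(a(v(-3, -14)) + 27730) = sqrt((1 + (-3 - 14)**2/70) + 27730) = sqrt((1 + (1/70)*(-17)**2) + 27730) = sqrt((1 + (1/70)*289) + 27730) = sqrt((1 + 289/70) + 27730) = sqrt(359/70 + 27730) = sqrt(1941459/70) = sqrt(135902130)/70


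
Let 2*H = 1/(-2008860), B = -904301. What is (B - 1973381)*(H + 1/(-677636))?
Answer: 1688967680599/340318963740 ≈ 4.9629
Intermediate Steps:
H = -1/4017720 (H = (½)/(-2008860) = (½)*(-1/2008860) = -1/4017720 ≈ -2.4890e-7)
(B - 1973381)*(H + 1/(-677636)) = (-904301 - 1973381)*(-1/4017720 + 1/(-677636)) = -2877682*(-1/4017720 - 1/677636) = -2877682*(-1173839/680637927480) = 1688967680599/340318963740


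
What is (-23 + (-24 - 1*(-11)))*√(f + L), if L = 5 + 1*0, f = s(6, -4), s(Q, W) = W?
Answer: -36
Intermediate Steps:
f = -4
L = 5 (L = 5 + 0 = 5)
(-23 + (-24 - 1*(-11)))*√(f + L) = (-23 + (-24 - 1*(-11)))*√(-4 + 5) = (-23 + (-24 + 11))*√1 = (-23 - 13)*1 = -36*1 = -36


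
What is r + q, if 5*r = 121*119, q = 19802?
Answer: 113409/5 ≈ 22682.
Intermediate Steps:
r = 14399/5 (r = (121*119)/5 = (1/5)*14399 = 14399/5 ≈ 2879.8)
r + q = 14399/5 + 19802 = 113409/5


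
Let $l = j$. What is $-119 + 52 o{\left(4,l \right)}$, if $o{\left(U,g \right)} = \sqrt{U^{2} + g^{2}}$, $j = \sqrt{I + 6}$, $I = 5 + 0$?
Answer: $-119 + 156 \sqrt{3} \approx 151.2$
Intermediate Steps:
$I = 5$
$j = \sqrt{11}$ ($j = \sqrt{5 + 6} = \sqrt{11} \approx 3.3166$)
$l = \sqrt{11} \approx 3.3166$
$-119 + 52 o{\left(4,l \right)} = -119 + 52 \sqrt{4^{2} + \left(\sqrt{11}\right)^{2}} = -119 + 52 \sqrt{16 + 11} = -119 + 52 \sqrt{27} = -119 + 52 \cdot 3 \sqrt{3} = -119 + 156 \sqrt{3}$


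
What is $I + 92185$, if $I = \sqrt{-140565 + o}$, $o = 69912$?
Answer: $92185 + i \sqrt{70653} \approx 92185.0 + 265.81 i$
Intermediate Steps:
$I = i \sqrt{70653}$ ($I = \sqrt{-140565 + 69912} = \sqrt{-70653} = i \sqrt{70653} \approx 265.81 i$)
$I + 92185 = i \sqrt{70653} + 92185 = 92185 + i \sqrt{70653}$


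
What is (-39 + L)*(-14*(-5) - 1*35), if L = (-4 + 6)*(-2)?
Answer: -1505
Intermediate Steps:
L = -4 (L = 2*(-2) = -4)
(-39 + L)*(-14*(-5) - 1*35) = (-39 - 4)*(-14*(-5) - 1*35) = -43*(70 - 35) = -43*35 = -1505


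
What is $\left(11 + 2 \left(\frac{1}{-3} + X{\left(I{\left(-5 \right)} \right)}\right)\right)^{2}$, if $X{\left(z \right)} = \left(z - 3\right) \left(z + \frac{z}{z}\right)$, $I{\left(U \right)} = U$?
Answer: $\frac{49729}{9} \approx 5525.4$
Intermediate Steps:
$X{\left(z \right)} = \left(1 + z\right) \left(-3 + z\right)$ ($X{\left(z \right)} = \left(-3 + z\right) \left(z + 1\right) = \left(-3 + z\right) \left(1 + z\right) = \left(1 + z\right) \left(-3 + z\right)$)
$\left(11 + 2 \left(\frac{1}{-3} + X{\left(I{\left(-5 \right)} \right)}\right)\right)^{2} = \left(11 + 2 \left(\frac{1}{-3} - \left(-7 - 25\right)\right)\right)^{2} = \left(11 + 2 \left(- \frac{1}{3} + \left(-3 + 25 + 10\right)\right)\right)^{2} = \left(11 + 2 \left(- \frac{1}{3} + 32\right)\right)^{2} = \left(11 + 2 \cdot \frac{95}{3}\right)^{2} = \left(11 + \frac{190}{3}\right)^{2} = \left(\frac{223}{3}\right)^{2} = \frac{49729}{9}$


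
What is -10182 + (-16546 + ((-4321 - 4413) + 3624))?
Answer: -31838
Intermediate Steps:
-10182 + (-16546 + ((-4321 - 4413) + 3624)) = -10182 + (-16546 + (-8734 + 3624)) = -10182 + (-16546 - 5110) = -10182 - 21656 = -31838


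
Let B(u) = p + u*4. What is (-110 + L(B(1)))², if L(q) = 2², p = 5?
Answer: 11236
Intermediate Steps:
B(u) = 5 + 4*u (B(u) = 5 + u*4 = 5 + 4*u)
L(q) = 4
(-110 + L(B(1)))² = (-110 + 4)² = (-106)² = 11236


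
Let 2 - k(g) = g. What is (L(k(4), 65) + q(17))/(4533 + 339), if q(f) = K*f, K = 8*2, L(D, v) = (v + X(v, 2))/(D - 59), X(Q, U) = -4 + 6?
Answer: 16525/297192 ≈ 0.055604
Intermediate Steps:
X(Q, U) = 2
k(g) = 2 - g
L(D, v) = (2 + v)/(-59 + D) (L(D, v) = (v + 2)/(D - 59) = (2 + v)/(-59 + D))
K = 16
q(f) = 16*f
(L(k(4), 65) + q(17))/(4533 + 339) = ((2 + 65)/(-59 + (2 - 1*4)) + 16*17)/(4533 + 339) = (67/(-59 + (2 - 4)) + 272)/4872 = (67/(-59 - 2) + 272)*(1/4872) = (67/(-61) + 272)*(1/4872) = (-1/61*67 + 272)*(1/4872) = (-67/61 + 272)*(1/4872) = (16525/61)*(1/4872) = 16525/297192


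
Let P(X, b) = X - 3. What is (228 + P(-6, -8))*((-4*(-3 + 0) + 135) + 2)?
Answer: 32631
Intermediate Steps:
P(X, b) = -3 + X
(228 + P(-6, -8))*((-4*(-3 + 0) + 135) + 2) = (228 + (-3 - 6))*((-4*(-3 + 0) + 135) + 2) = (228 - 9)*((-4*(-3) + 135) + 2) = 219*((12 + 135) + 2) = 219*(147 + 2) = 219*149 = 32631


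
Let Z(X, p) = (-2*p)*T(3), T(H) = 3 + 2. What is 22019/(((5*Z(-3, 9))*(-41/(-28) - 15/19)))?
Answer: -5857054/80775 ≈ -72.511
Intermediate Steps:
T(H) = 5
Z(X, p) = -10*p (Z(X, p) = -2*p*5 = -10*p)
22019/(((5*Z(-3, 9))*(-41/(-28) - 15/19))) = 22019/(((5*(-10*9))*(-41/(-28) - 15/19))) = 22019/(((5*(-90))*(-41*(-1/28) - 15*1/19))) = 22019/((-450*(41/28 - 15/19))) = 22019/((-450*359/532)) = 22019/(-80775/266) = 22019*(-266/80775) = -5857054/80775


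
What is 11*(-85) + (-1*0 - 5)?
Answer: -940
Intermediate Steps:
11*(-85) + (-1*0 - 5) = -935 + (0 - 5) = -935 - 5 = -940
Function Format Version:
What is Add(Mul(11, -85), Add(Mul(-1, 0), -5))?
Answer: -940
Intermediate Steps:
Add(Mul(11, -85), Add(Mul(-1, 0), -5)) = Add(-935, Add(0, -5)) = Add(-935, -5) = -940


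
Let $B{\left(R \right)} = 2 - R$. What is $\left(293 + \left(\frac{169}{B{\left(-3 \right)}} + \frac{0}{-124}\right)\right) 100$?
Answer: $32680$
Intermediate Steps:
$\left(293 + \left(\frac{169}{B{\left(-3 \right)}} + \frac{0}{-124}\right)\right) 100 = \left(293 + \left(\frac{169}{2 - -3} + \frac{0}{-124}\right)\right) 100 = \left(293 + \left(\frac{169}{2 + 3} + 0 \left(- \frac{1}{124}\right)\right)\right) 100 = \left(293 + \left(\frac{169}{5} + 0\right)\right) 100 = \left(293 + \frac{169}{5}\right) 100 = \frac{1634}{5} \cdot 100 = 32680$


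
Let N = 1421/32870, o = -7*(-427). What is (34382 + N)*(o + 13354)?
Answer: 18469841428023/32870 ≈ 5.6191e+8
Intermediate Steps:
o = 2989
N = 1421/32870 (N = 1421*(1/32870) = 1421/32870 ≈ 0.043231)
(34382 + N)*(o + 13354) = (34382 + 1421/32870)*(2989 + 13354) = (1130137761/32870)*16343 = 18469841428023/32870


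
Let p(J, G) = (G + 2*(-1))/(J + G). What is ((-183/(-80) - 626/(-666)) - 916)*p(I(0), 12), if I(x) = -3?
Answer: -24316261/23976 ≈ -1014.2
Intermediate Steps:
p(J, G) = (-2 + G)/(G + J) (p(J, G) = (G - 2)/(G + J) = (-2 + G)/(G + J))
((-183/(-80) - 626/(-666)) - 916)*p(I(0), 12) = ((-183/(-80) - 626/(-666)) - 916)*((-2 + 12)/(12 - 3)) = ((-183*(-1/80) - 626*(-1/666)) - 916)*(10/9) = ((183/80 + 313/333) - 916)*((⅑)*10) = (85979/26640 - 916)*(10/9) = -24316261/26640*10/9 = -24316261/23976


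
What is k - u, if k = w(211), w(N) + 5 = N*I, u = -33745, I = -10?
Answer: 31630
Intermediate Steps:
w(N) = -5 - 10*N (w(N) = -5 + N*(-10) = -5 - 10*N)
k = -2115 (k = -5 - 10*211 = -5 - 2110 = -2115)
k - u = -2115 - 1*(-33745) = -2115 + 33745 = 31630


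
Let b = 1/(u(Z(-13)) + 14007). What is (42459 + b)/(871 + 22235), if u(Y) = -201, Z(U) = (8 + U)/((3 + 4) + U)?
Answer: 586188955/319001436 ≈ 1.8376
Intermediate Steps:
Z(U) = (8 + U)/(7 + U)
b = 1/13806 (b = 1/(-201 + 14007) = 1/13806 ≈ 7.2432e-5)
(42459 + b)/(871 + 22235) = (42459 + 1/13806)/(871 + 22235) = (586188955/13806)/23106 = (586188955/13806)*(1/23106) = 586188955/319001436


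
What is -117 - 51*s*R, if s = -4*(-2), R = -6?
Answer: 2331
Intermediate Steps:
s = 8
-117 - 51*s*R = -117 - 408*(-6) = -117 - 51*(-48) = -117 + 2448 = 2331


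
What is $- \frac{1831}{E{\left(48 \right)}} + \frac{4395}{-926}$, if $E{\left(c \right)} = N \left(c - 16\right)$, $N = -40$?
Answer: $- \frac{1965047}{592640} \approx -3.3158$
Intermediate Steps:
$E{\left(c \right)} = 640 - 40 c$ ($E{\left(c \right)} = - 40 \left(c - 16\right) = - 40 \left(-16 + c\right) = 640 - 40 c$)
$- \frac{1831}{E{\left(48 \right)}} + \frac{4395}{-926} = - \frac{1831}{640 - 1920} + \frac{4395}{-926} = - \frac{1831}{640 - 1920} + 4395 \left(- \frac{1}{926}\right) = - \frac{1831}{-1280} - \frac{4395}{926} = \left(-1831\right) \left(- \frac{1}{1280}\right) - \frac{4395}{926} = \frac{1831}{1280} - \frac{4395}{926} = - \frac{1965047}{592640}$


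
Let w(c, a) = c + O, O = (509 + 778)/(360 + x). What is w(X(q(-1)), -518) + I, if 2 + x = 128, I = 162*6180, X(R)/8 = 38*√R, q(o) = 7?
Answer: 54062783/54 + 304*√7 ≈ 1.0020e+6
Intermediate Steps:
X(R) = 304*√R (X(R) = 8*(38*√R) = 304*√R)
I = 1001160
x = 126 (x = -2 + 128 = 126)
O = 143/54 (O = (509 + 778)/(360 + 126) = 1287/486 = 1287*(1/486) = 143/54 ≈ 2.6481)
w(c, a) = 143/54 + c (w(c, a) = c + 143/54 = 143/54 + c)
w(X(q(-1)), -518) + I = (143/54 + 304*√7) + 1001160 = 54062783/54 + 304*√7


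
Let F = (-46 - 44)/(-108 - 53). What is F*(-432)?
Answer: -38880/161 ≈ -241.49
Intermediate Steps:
F = 90/161 (F = -90/(-161) = -90*(-1/161) = 90/161 ≈ 0.55901)
F*(-432) = (90/161)*(-432) = -38880/161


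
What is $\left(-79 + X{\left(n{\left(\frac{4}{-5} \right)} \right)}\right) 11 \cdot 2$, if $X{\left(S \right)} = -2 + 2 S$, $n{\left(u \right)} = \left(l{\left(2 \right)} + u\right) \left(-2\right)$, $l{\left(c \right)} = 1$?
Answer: $- \frac{8998}{5} \approx -1799.6$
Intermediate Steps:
$n{\left(u \right)} = -2 - 2 u$ ($n{\left(u \right)} = \left(1 + u\right) \left(-2\right) = -2 - 2 u$)
$\left(-79 + X{\left(n{\left(\frac{4}{-5} \right)} \right)}\right) 11 \cdot 2 = \left(-79 - \left(2 - 2 \left(-2 - 2 \frac{4}{-5}\right)\right)\right) 11 \cdot 2 = \left(-79 - \left(2 - 2 \left(-2 - 2 \cdot 4 \left(- \frac{1}{5}\right)\right)\right)\right) 22 = \left(-79 - \left(2 - 2 \left(-2 - - \frac{8}{5}\right)\right)\right) 22 = \left(-79 - \left(2 - 2 \left(-2 + \frac{8}{5}\right)\right)\right) 22 = \left(-79 + \left(-2 + 2 \left(- \frac{2}{5}\right)\right)\right) 22 = \left(-79 - \frac{14}{5}\right) 22 = \left(- \frac{409}{5}\right) 22 = - \frac{8998}{5}$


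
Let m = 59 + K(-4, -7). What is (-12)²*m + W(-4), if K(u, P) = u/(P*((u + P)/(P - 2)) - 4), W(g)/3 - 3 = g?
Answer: 964893/113 ≈ 8538.9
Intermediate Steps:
W(g) = 9 + 3*g
K(u, P) = u/(-4 + P*(P + u)/(-2 + P)) (K(u, P) = u/(P*((P + u)/(-2 + P)) - 4) = u/(P*(P + u)/(-2 + P) - 4) = u/(-4 + P*(P + u)/(-2 + P)))
m = 6703/113 (m = 59 - 4*(-2 - 7)/(8 + (-7)² - 4*(-7) - 7*(-4)) = 59 - 4*(-9)/(8 + 49 + 28 + 28) = 59 - 4*(-9)/113 = 59 - 4*1/113*(-9) = 59 + 36/113 = 6703/113 ≈ 59.319)
(-12)²*m + W(-4) = (-12)²*(6703/113) + (9 + 3*(-4)) = 144*(6703/113) + (9 - 12) = 965232/113 - 3 = 964893/113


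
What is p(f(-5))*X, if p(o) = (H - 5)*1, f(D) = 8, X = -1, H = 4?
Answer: 1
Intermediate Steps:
p(o) = -1 (p(o) = (4 - 5)*1 = -1*1 = -1)
p(f(-5))*X = -1*(-1) = 1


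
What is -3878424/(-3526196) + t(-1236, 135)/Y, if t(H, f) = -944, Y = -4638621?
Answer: 4498466935582/4089171703929 ≈ 1.1001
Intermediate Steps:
-3878424/(-3526196) + t(-1236, 135)/Y = -3878424/(-3526196) - 944/(-4638621) = -3878424*(-1/3526196) - 944*(-1/4638621) = 969606/881549 + 944/4638621 = 4498466935582/4089171703929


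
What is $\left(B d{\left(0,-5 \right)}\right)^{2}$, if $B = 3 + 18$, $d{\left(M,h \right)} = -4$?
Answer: $7056$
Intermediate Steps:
$B = 21$
$\left(B d{\left(0,-5 \right)}\right)^{2} = \left(21 \left(-4\right)\right)^{2} = \left(-84\right)^{2} = 7056$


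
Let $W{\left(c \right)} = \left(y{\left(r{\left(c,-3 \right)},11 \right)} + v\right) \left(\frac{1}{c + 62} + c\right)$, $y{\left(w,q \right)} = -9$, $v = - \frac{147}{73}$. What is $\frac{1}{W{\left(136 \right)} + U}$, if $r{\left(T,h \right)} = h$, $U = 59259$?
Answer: $\frac{2409}{139146445} \approx 1.7313 \cdot 10^{-5}$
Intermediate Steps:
$v = - \frac{147}{73}$ ($v = \left(-147\right) \frac{1}{73} = - \frac{147}{73} \approx -2.0137$)
$W{\left(c \right)} = - \frac{804 c}{73} - \frac{804}{73 \left(62 + c\right)}$ ($W{\left(c \right)} = \left(-9 - \frac{147}{73}\right) \left(\frac{1}{c + 62} + c\right) = - \frac{804 \left(\frac{1}{62 + c} + c\right)}{73} = - \frac{804 \left(c + \frac{1}{62 + c}\right)}{73} = - \frac{804 c}{73} - \frac{804}{73 \left(62 + c\right)}$)
$\frac{1}{W{\left(136 \right)} + U} = \frac{1}{\frac{804 \left(-1 - 136^{2} - 8432\right)}{73 \left(62 + 136\right)} + 59259} = \frac{1}{\frac{804 \left(-1 - 18496 - 8432\right)}{73 \cdot 198} + 59259} = \frac{1}{\frac{804}{73} \cdot \frac{1}{198} \left(-1 - 18496 - 8432\right) + 59259} = \frac{1}{\frac{804}{73} \cdot \frac{1}{198} \left(-26929\right) + 59259} = \frac{1}{- \frac{3608486}{2409} + 59259} = \frac{1}{\frac{139146445}{2409}} = \frac{2409}{139146445}$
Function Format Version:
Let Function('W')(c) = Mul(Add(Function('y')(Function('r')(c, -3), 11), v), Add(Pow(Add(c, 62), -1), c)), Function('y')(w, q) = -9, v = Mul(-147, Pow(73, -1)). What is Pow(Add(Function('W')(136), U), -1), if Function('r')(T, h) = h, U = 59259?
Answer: Rational(2409, 139146445) ≈ 1.7313e-5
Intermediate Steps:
v = Rational(-147, 73) (v = Mul(-147, Rational(1, 73)) = Rational(-147, 73) ≈ -2.0137)
Function('W')(c) = Add(Mul(Rational(-804, 73), c), Mul(Rational(-804, 73), Pow(Add(62, c), -1))) (Function('W')(c) = Mul(Add(-9, Rational(-147, 73)), Add(Pow(Add(c, 62), -1), c)) = Mul(Rational(-804, 73), Add(Pow(Add(62, c), -1), c)) = Mul(Rational(-804, 73), Add(c, Pow(Add(62, c), -1))) = Add(Mul(Rational(-804, 73), c), Mul(Rational(-804, 73), Pow(Add(62, c), -1))))
Pow(Add(Function('W')(136), U), -1) = Pow(Add(Mul(Rational(804, 73), Pow(Add(62, 136), -1), Add(-1, Mul(-1, Pow(136, 2)), Mul(-62, 136))), 59259), -1) = Pow(Add(Mul(Rational(804, 73), Pow(198, -1), Add(-1, Mul(-1, 18496), -8432)), 59259), -1) = Pow(Add(Mul(Rational(804, 73), Rational(1, 198), Add(-1, -18496, -8432)), 59259), -1) = Pow(Add(Mul(Rational(804, 73), Rational(1, 198), -26929), 59259), -1) = Pow(Add(Rational(-3608486, 2409), 59259), -1) = Pow(Rational(139146445, 2409), -1) = Rational(2409, 139146445)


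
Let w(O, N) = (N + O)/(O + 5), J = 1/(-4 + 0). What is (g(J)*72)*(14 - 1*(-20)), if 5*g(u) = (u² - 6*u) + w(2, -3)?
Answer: 24327/35 ≈ 695.06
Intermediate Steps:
J = -¼ (J = 1/(-4) = -¼ ≈ -0.25000)
w(O, N) = (N + O)/(5 + O)
g(u) = -1/35 - 6*u/5 + u²/5 (g(u) = ((u² - 6*u) + (-3 + 2)/(5 + 2))/5 = ((u² - 6*u) - 1/7)/5 = ((u² - 6*u) + (⅐)*(-1))/5 = ((u² - 6*u) - ⅐)/5 = (-⅐ + u² - 6*u)/5 = -1/35 - 6*u/5 + u²/5)
(g(J)*72)*(14 - 1*(-20)) = ((-1/35 - 6/5*(-¼) + (-¼)²/5)*72)*(14 - 1*(-20)) = ((-1/35 + 3/10 + (⅕)*(1/16))*72)*(14 + 20) = ((-1/35 + 3/10 + 1/80)*72)*34 = ((159/560)*72)*34 = (1431/70)*34 = 24327/35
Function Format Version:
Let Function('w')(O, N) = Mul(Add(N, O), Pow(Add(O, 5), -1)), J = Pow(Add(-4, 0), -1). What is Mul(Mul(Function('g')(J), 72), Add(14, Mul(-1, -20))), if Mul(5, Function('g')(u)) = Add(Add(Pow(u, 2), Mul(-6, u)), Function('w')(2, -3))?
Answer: Rational(24327, 35) ≈ 695.06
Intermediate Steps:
J = Rational(-1, 4) (J = Pow(-4, -1) = Rational(-1, 4) ≈ -0.25000)
Function('w')(O, N) = Mul(Pow(Add(5, O), -1), Add(N, O)) (Function('w')(O, N) = Mul(Add(N, O), Pow(Add(5, O), -1)) = Mul(Pow(Add(5, O), -1), Add(N, O)))
Function('g')(u) = Add(Rational(-1, 35), Mul(Rational(-6, 5), u), Mul(Rational(1, 5), Pow(u, 2))) (Function('g')(u) = Mul(Rational(1, 5), Add(Add(Pow(u, 2), Mul(-6, u)), Mul(Pow(Add(5, 2), -1), Add(-3, 2)))) = Mul(Rational(1, 5), Add(Add(Pow(u, 2), Mul(-6, u)), Mul(Pow(7, -1), -1))) = Mul(Rational(1, 5), Add(Add(Pow(u, 2), Mul(-6, u)), Mul(Rational(1, 7), -1))) = Mul(Rational(1, 5), Add(Add(Pow(u, 2), Mul(-6, u)), Rational(-1, 7))) = Mul(Rational(1, 5), Add(Rational(-1, 7), Pow(u, 2), Mul(-6, u))) = Add(Rational(-1, 35), Mul(Rational(-6, 5), u), Mul(Rational(1, 5), Pow(u, 2))))
Mul(Mul(Function('g')(J), 72), Add(14, Mul(-1, -20))) = Mul(Mul(Add(Rational(-1, 35), Mul(Rational(-6, 5), Rational(-1, 4)), Mul(Rational(1, 5), Pow(Rational(-1, 4), 2))), 72), Add(14, Mul(-1, -20))) = Mul(Mul(Add(Rational(-1, 35), Rational(3, 10), Mul(Rational(1, 5), Rational(1, 16))), 72), Add(14, 20)) = Mul(Mul(Add(Rational(-1, 35), Rational(3, 10), Rational(1, 80)), 72), 34) = Mul(Mul(Rational(159, 560), 72), 34) = Mul(Rational(1431, 70), 34) = Rational(24327, 35)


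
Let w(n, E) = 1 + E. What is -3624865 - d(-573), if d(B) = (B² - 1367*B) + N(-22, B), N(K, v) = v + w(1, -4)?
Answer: -4735909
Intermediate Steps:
N(K, v) = -3 + v (N(K, v) = v + (1 - 4) = v - 3 = -3 + v)
d(B) = -3 + B² - 1366*B (d(B) = (B² - 1367*B) + (-3 + B) = -3 + B² - 1366*B)
-3624865 - d(-573) = -3624865 - (-3 + (-573)² - 1366*(-573)) = -3624865 - (-3 + 328329 + 782718) = -3624865 - 1*1111044 = -3624865 - 1111044 = -4735909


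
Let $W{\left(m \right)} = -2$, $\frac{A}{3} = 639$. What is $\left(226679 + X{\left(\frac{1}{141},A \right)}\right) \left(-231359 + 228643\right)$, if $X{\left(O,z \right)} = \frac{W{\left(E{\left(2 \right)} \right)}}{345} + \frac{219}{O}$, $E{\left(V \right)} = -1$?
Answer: $- \frac{241336991728}{345} \approx -6.9953 \cdot 10^{8}$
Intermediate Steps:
$A = 1917$ ($A = 3 \cdot 639 = 1917$)
$X{\left(O,z \right)} = - \frac{2}{345} + \frac{219}{O}$
$\left(226679 + X{\left(\frac{1}{141},A \right)}\right) \left(-231359 + 228643\right) = \left(226679 - \left(\frac{2}{345} - \frac{219}{\frac{1}{141}}\right)\right) \left(-231359 + 228643\right) = \left(226679 - \left(\frac{2}{345} - 219 \frac{1}{\frac{1}{141}}\right)\right) \left(-2716\right) = \left(226679 + \left(- \frac{2}{345} + 219 \cdot 141\right)\right) \left(-2716\right) = \left(226679 + \left(- \frac{2}{345} + 30879\right)\right) \left(-2716\right) = \left(226679 + \frac{10653253}{345}\right) \left(-2716\right) = \frac{88857508}{345} \left(-2716\right) = - \frac{241336991728}{345}$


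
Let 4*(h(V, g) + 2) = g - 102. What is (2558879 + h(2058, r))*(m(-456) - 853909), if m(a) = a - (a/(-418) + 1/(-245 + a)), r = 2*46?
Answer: -16857908491921042/7711 ≈ -2.1862e+12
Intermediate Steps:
r = 92
h(V, g) = -55/2 + g/4 (h(V, g) = -2 + (g - 102)/4 = -2 + (-102 + g)/4 = -2 + (-51/2 + g/4) = -55/2 + g/4)
m(a) = -1/(-245 + a) + 419*a/418 (m(a) = a - (a*(-1/418) + 1/(-245 + a)) = a - (-a/418 + 1/(-245 + a)) = a - (1/(-245 + a) - a/418) = a + (-1/(-245 + a) + a/418) = -1/(-245 + a) + 419*a/418)
(2558879 + h(2058, r))*(m(-456) - 853909) = (2558879 + (-55/2 + (¼)*92))*((-418 - 102655*(-456) + 419*(-456)²)/(418*(-245 - 456)) - 853909) = (2558879 + (-55/2 + 23))*((1/418)*(-418 + 46810680 + 419*207936)/(-701) - 853909) = (2558879 - 9/2)*((1/418)*(-1/701)*(-418 + 46810680 + 87125184) - 853909) = 5117749*((1/418)*(-1/701)*133935446 - 853909)/2 = 5117749*(-3524617/7711 - 853909)/2 = (5117749/2)*(-6588016916/7711) = -16857908491921042/7711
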